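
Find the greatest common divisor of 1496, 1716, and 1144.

44

1496 = 2^3 × 11 × 17
1716 = 2^2 × 3 × 11 × 13
1144 = 2^3 × 11 × 13
gcd(1496, 1716, 1144) = 2^2 × 11 = 44.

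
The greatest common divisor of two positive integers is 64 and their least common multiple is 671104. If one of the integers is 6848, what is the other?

6272

For two integers, gcd × lcm = product, so the other is (64 × 671104) / 6848 = 42950656 / 6848 = 6272.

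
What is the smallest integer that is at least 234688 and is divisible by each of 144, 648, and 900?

259200

The integer must be a common multiple of 144, 648, and 900, so a multiple of their LCM.
144 = 2^4 × 3^2
648 = 2^3 × 3^4
900 = 2^2 × 3^2 × 5^2
LCM(144, 648, 900) = 2^4 × 3^4 × 5^2 = 32400.
Smallest multiple of 32400 that is ≥ 234688: ⌈234688/32400⌉ × 32400 = 8 × 32400 = 259200.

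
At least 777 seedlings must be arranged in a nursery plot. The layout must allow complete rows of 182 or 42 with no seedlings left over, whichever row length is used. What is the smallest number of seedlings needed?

The number of seedlings must be a common multiple of 182 and 42, so a multiple of their LCM.
182 = 2 × 7 × 13
42 = 2 × 3 × 7
LCM(182, 42) = 2 × 3 × 7 × 13 = 546.
Smallest multiple of 546 that is ≥ 777: ⌈777/546⌉ × 546 = 2 × 546 = 1092.

1092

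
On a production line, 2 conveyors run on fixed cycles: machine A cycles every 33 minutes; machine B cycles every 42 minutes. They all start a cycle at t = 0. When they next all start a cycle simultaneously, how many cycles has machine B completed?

11 cycles

They are all back at their starting positions together after one LCM of the periods.
33 = 3 × 11
42 = 2 × 3 × 7
LCM(33, 42) = 2 × 3 × 7 × 11 = 462.
Cycles for period 42: 462 / 42 = 11.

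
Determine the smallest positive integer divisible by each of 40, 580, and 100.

5800

40 = 2^3 × 5
580 = 2^2 × 5 × 29
100 = 2^2 × 5^2
LCM(40, 580, 100) = 2^3 × 5^2 × 29 = 5800.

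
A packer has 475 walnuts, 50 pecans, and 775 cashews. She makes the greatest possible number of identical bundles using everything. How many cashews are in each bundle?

Number of bundles = gcd(475, 50, 775).
475 = 5^2 × 19
50 = 2 × 5^2
775 = 5^2 × 31
gcd(475, 50, 775) = 5^2 = 25.
cashews per bundle = 775 / 25 = 31.

31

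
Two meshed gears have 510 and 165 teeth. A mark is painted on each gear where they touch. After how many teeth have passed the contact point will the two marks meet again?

5610 teeth

We need the least common multiple of the intervals.
510 = 2 × 3 × 5 × 17
165 = 3 × 5 × 11
LCM(510, 165) = 2 × 3 × 5 × 11 × 17 = 5610.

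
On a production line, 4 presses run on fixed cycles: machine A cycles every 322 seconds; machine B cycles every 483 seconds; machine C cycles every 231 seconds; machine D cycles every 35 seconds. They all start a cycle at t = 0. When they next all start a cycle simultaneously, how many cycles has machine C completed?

They are all back at their starting positions together after one LCM of the periods.
322 = 2 × 7 × 23
483 = 3 × 7 × 23
231 = 3 × 7 × 11
35 = 5 × 7
LCM(322, 483, 231, 35) = 2 × 3 × 5 × 7 × 11 × 23 = 53130.
Cycles for period 231: 53130 / 231 = 230.

230 cycles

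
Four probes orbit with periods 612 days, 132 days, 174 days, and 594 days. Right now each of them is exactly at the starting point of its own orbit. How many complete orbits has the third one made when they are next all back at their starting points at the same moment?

3366 orbits

They are all back at their starting positions together after one LCM of the periods.
612 = 2^2 × 3^2 × 17
132 = 2^2 × 3 × 11
174 = 2 × 3 × 29
594 = 2 × 3^3 × 11
LCM(612, 132, 174, 594) = 2^2 × 3^3 × 11 × 17 × 29 = 585684.
Orbits for period 174: 585684 / 174 = 3366.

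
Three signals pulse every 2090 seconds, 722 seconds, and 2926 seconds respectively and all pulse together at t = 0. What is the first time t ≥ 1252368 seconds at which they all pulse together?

1389850 seconds

Joint pulses occur at multiples of LCM(2090, 722, 2926).
2090 = 2 × 5 × 11 × 19
722 = 2 × 19^2
2926 = 2 × 7 × 11 × 19
LCM(2090, 722, 2926) = 2 × 5 × 7 × 11 × 19^2 = 277970.
Smallest multiple of 277970 that is ≥ 1252368: ⌈1252368/277970⌉ × 277970 = 5 × 277970 = 1389850.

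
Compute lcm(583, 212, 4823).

212212

583 = 11 × 53
212 = 2^2 × 53
4823 = 7 × 13 × 53
LCM(583, 212, 4823) = 2^2 × 7 × 11 × 13 × 53 = 212212.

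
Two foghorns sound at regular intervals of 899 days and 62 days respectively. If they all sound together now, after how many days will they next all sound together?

1798 days

We need the least common multiple of the intervals.
899 = 29 × 31
62 = 2 × 31
LCM(899, 62) = 2 × 29 × 31 = 1798.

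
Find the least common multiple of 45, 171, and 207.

45 = 3^2 × 5
171 = 3^2 × 19
207 = 3^2 × 23
LCM(45, 171, 207) = 3^2 × 5 × 19 × 23 = 19665.

19665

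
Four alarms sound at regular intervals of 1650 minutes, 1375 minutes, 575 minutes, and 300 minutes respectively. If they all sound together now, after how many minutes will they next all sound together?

We need the least common multiple of the intervals.
1650 = 2 × 3 × 5^2 × 11
1375 = 5^3 × 11
575 = 5^2 × 23
300 = 2^2 × 3 × 5^2
LCM(1650, 1375, 575, 300) = 2^2 × 3 × 5^3 × 11 × 23 = 379500.

379500 minutes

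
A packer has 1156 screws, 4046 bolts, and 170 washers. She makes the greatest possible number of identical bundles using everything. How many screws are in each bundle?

34

Number of bundles = gcd(1156, 4046, 170).
1156 = 2^2 × 17^2
4046 = 2 × 7 × 17^2
170 = 2 × 5 × 17
gcd(1156, 4046, 170) = 2 × 17 = 34.
screws per bundle = 1156 / 34 = 34.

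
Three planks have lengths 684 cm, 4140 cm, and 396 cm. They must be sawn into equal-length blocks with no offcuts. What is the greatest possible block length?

This is the greatest common divisor of 684, 4140, and 396.
684 = 2^2 × 3^2 × 19
4140 = 2^2 × 3^2 × 5 × 23
396 = 2^2 × 3^2 × 11
gcd(684, 4140, 396) = 2^2 × 3^2 = 36.

36 cm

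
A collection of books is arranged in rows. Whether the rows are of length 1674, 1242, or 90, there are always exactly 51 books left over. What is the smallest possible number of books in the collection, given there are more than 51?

N − 51 must be a common multiple of 1674, 1242, and 90.
1674 = 2 × 3^3 × 31
1242 = 2 × 3^3 × 23
90 = 2 × 3^2 × 5
LCM(1674, 1242, 90) = 2 × 3^3 × 5 × 23 × 31 = 192510.
Smallest N > 51 is LCM + 51 = 192510 + 51 = 192561.

192561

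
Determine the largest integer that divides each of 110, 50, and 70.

110 = 2 × 5 × 11
50 = 2 × 5^2
70 = 2 × 5 × 7
gcd(110, 50, 70) = 2 × 5 = 10.

10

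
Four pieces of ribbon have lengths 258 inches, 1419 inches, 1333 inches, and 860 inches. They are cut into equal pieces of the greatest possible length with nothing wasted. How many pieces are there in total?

90

Piece length = gcd(258, 1419, 1333, 860).
258 = 2 × 3 × 43
1419 = 3 × 11 × 43
1333 = 31 × 43
860 = 2^2 × 5 × 43
gcd(258, 1419, 1333, 860) = 43.
Total pieces = 258/43 + 1419/43 + 1333/43 + 860/43 = 6 + 33 + 31 + 20 = 90.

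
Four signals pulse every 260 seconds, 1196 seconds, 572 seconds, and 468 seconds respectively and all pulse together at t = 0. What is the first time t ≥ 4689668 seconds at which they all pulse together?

4736160 seconds

Joint pulses occur at multiples of LCM(260, 1196, 572, 468).
260 = 2^2 × 5 × 13
1196 = 2^2 × 13 × 23
572 = 2^2 × 11 × 13
468 = 2^2 × 3^2 × 13
LCM(260, 1196, 572, 468) = 2^2 × 3^2 × 5 × 11 × 13 × 23 = 592020.
Smallest multiple of 592020 that is ≥ 4689668: ⌈4689668/592020⌉ × 592020 = 8 × 592020 = 4736160.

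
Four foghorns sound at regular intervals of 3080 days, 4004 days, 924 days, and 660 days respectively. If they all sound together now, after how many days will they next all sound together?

We need the least common multiple of the intervals.
3080 = 2^3 × 5 × 7 × 11
4004 = 2^2 × 7 × 11 × 13
924 = 2^2 × 3 × 7 × 11
660 = 2^2 × 3 × 5 × 11
LCM(3080, 4004, 924, 660) = 2^3 × 3 × 5 × 7 × 11 × 13 = 120120.

120120 days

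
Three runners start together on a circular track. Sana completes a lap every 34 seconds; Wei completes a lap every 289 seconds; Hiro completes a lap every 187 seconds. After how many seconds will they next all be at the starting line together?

6358 seconds

We need the least common multiple of the intervals.
34 = 2 × 17
289 = 17^2
187 = 11 × 17
LCM(34, 289, 187) = 2 × 11 × 17^2 = 6358.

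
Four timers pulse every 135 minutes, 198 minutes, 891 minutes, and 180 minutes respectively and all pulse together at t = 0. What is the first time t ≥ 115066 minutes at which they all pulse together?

Joint pulses occur at multiples of LCM(135, 198, 891, 180).
135 = 3^3 × 5
198 = 2 × 3^2 × 11
891 = 3^4 × 11
180 = 2^2 × 3^2 × 5
LCM(135, 198, 891, 180) = 2^2 × 3^4 × 5 × 11 = 17820.
Smallest multiple of 17820 that is ≥ 115066: ⌈115066/17820⌉ × 17820 = 7 × 17820 = 124740.

124740 minutes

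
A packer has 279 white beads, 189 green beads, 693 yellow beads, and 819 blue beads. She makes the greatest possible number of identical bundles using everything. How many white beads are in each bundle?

31

Number of bundles = gcd(279, 189, 693, 819).
279 = 3^2 × 31
189 = 3^3 × 7
693 = 3^2 × 7 × 11
819 = 3^2 × 7 × 13
gcd(279, 189, 693, 819) = 3^2 = 9.
white beads per bundle = 279 / 9 = 31.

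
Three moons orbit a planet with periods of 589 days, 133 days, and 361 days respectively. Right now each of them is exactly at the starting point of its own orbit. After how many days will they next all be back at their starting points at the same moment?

We need the least common multiple of the intervals.
589 = 19 × 31
133 = 7 × 19
361 = 19^2
LCM(589, 133, 361) = 7 × 19^2 × 31 = 78337.

78337 days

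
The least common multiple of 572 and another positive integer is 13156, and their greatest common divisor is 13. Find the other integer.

gcd × lcm = product of the two integers, so the other integer is (13 × 13156) / 572 = 299.

299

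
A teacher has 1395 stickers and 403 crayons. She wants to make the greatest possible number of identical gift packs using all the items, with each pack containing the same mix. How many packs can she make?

The pack count must divide each quantity, so the greatest is gcd(1395, 403).
1395 = 3^2 × 5 × 31
403 = 13 × 31
gcd(1395, 403) = 31.

31 packs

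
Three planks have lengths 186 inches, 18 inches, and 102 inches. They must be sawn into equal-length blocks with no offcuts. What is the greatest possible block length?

6 inches

This is the greatest common divisor of 186, 18, and 102.
186 = 2 × 3 × 31
18 = 2 × 3^2
102 = 2 × 3 × 17
gcd(186, 18, 102) = 2 × 3 = 6.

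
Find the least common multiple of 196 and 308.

2156

196 = 2^2 × 7^2
308 = 2^2 × 7 × 11
LCM(196, 308) = 2^2 × 7^2 × 11 = 2156.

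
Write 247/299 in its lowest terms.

19/23

247 = 13 × 19
299 = 13 × 23
gcd(247, 299) = 13.
Divide numerator and denominator by 13: 247/299 = 19/23.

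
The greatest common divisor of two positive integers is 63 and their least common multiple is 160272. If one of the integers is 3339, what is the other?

For two integers, gcd × lcm = product, so the other is (63 × 160272) / 3339 = 10097136 / 3339 = 3024.

3024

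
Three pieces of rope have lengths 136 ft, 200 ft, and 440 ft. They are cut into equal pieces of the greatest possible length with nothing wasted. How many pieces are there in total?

Piece length = gcd(136, 200, 440).
136 = 2^3 × 17
200 = 2^3 × 5^2
440 = 2^3 × 5 × 11
gcd(136, 200, 440) = 2^3 = 8.
Total pieces = 136/8 + 200/8 + 440/8 = 17 + 25 + 55 = 97.

97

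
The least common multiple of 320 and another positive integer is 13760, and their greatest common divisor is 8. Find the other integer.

gcd × lcm = product of the two integers, so the other integer is (8 × 13760) / 320 = 344.

344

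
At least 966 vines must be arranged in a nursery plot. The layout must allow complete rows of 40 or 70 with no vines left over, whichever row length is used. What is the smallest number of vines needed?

The number of vines must be a common multiple of 40 and 70, so a multiple of their LCM.
40 = 2^3 × 5
70 = 2 × 5 × 7
LCM(40, 70) = 2^3 × 5 × 7 = 280.
Smallest multiple of 280 that is ≥ 966: ⌈966/280⌉ × 280 = 4 × 280 = 1120.

1120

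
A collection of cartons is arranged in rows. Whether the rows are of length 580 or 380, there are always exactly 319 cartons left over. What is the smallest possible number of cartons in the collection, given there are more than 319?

11339

N − 319 must be a common multiple of 580 and 380.
580 = 2^2 × 5 × 29
380 = 2^2 × 5 × 19
LCM(580, 380) = 2^2 × 5 × 19 × 29 = 11020.
Smallest N > 319 is LCM + 319 = 11020 + 319 = 11339.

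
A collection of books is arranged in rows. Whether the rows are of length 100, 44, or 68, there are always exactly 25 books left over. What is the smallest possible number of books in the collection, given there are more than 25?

18725

N − 25 must be a common multiple of 100, 44, and 68.
100 = 2^2 × 5^2
44 = 2^2 × 11
68 = 2^2 × 17
LCM(100, 44, 68) = 2^2 × 5^2 × 11 × 17 = 18700.
Smallest N > 25 is LCM + 25 = 18700 + 25 = 18725.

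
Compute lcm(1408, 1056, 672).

1408 = 2^7 × 11
1056 = 2^5 × 3 × 11
672 = 2^5 × 3 × 7
LCM(1408, 1056, 672) = 2^7 × 3 × 7 × 11 = 29568.

29568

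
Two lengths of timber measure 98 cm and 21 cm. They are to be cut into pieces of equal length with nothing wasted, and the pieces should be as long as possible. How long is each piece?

Each piece length must divide every original length, so the longest possible is gcd(98, 21).
98 = 2 × 7^2
21 = 3 × 7
gcd(98, 21) = 7.

7 cm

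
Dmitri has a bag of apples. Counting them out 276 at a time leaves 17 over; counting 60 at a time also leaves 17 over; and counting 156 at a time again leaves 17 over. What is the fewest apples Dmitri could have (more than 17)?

N − 17 must be a common multiple of 276, 60, and 156.
276 = 2^2 × 3 × 23
60 = 2^2 × 3 × 5
156 = 2^2 × 3 × 13
LCM(276, 60, 156) = 2^2 × 3 × 5 × 13 × 23 = 17940.
Smallest N > 17 is LCM + 17 = 17940 + 17 = 17957.

17957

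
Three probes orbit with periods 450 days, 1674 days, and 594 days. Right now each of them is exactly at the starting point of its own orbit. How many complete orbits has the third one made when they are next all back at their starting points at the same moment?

775 orbits

All finish a whole number of cycles simultaneously at t = LCM of the periods.
450 = 2 × 3^2 × 5^2
1674 = 2 × 3^3 × 31
594 = 2 × 3^3 × 11
LCM(450, 1674, 594) = 2 × 3^3 × 5^2 × 11 × 31 = 460350.
Orbits for period 594: 460350 / 594 = 775.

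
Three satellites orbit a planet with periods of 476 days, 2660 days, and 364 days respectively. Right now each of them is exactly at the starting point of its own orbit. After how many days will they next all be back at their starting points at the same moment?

The first simultaneous occurrence is after LCM of the individual periods.
476 = 2^2 × 7 × 17
2660 = 2^2 × 5 × 7 × 19
364 = 2^2 × 7 × 13
LCM(476, 2660, 364) = 2^2 × 5 × 7 × 13 × 17 × 19 = 587860.

587860 days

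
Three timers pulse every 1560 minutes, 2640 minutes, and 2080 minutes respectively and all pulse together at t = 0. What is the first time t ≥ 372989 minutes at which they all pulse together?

411840 minutes

Joint pulses occur at multiples of LCM(1560, 2640, 2080).
1560 = 2^3 × 3 × 5 × 13
2640 = 2^4 × 3 × 5 × 11
2080 = 2^5 × 5 × 13
LCM(1560, 2640, 2080) = 2^5 × 3 × 5 × 11 × 13 = 68640.
Smallest multiple of 68640 that is ≥ 372989: ⌈372989/68640⌉ × 68640 = 6 × 68640 = 411840.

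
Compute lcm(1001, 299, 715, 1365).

1001 = 7 × 11 × 13
299 = 13 × 23
715 = 5 × 11 × 13
1365 = 3 × 5 × 7 × 13
LCM(1001, 299, 715, 1365) = 3 × 5 × 7 × 11 × 13 × 23 = 345345.

345345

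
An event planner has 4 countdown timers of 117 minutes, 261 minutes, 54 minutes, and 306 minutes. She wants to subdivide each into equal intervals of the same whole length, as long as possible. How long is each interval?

The interval must divide each timer length; the longest such is the gcd.
117 = 3^2 × 13
261 = 3^2 × 29
54 = 2 × 3^3
306 = 2 × 3^2 × 17
gcd(117, 261, 54, 306) = 3^2 = 9.

9 minutes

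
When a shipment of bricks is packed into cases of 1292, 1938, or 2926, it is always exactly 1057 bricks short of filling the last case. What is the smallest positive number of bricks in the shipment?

Being 1057 short of a full case of size k means N ≡ −1057 (mod k), i.e. N + 1057 is a multiple of each size.
1292 = 2^2 × 17 × 19
1938 = 2 × 3 × 17 × 19
2926 = 2 × 7 × 11 × 19
LCM(1292, 1938, 2926) = 2^2 × 3 × 7 × 11 × 17 × 19 = 298452.
Smallest positive N is 298452 − 1057 = 297395.

297395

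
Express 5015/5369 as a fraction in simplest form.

5015 = 5 × 17 × 59
5369 = 7 × 13 × 59
gcd(5015, 5369) = 59.
Divide numerator and denominator by 59: 5015/5369 = 85/91.

85/91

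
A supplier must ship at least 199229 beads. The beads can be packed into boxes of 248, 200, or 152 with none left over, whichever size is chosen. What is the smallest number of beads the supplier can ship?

The number of beads must be a common multiple of 248, 200, and 152, so a multiple of their LCM.
248 = 2^3 × 31
200 = 2^3 × 5^2
152 = 2^3 × 19
LCM(248, 200, 152) = 2^3 × 5^2 × 19 × 31 = 117800.
Smallest multiple of 117800 that is ≥ 199229: ⌈199229/117800⌉ × 117800 = 2 × 117800 = 235600.

235600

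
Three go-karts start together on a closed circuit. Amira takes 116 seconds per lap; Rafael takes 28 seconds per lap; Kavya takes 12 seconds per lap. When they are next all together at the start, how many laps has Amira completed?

21 laps

All finish a whole number of cycles simultaneously at t = LCM of the periods.
116 = 2^2 × 29
28 = 2^2 × 7
12 = 2^2 × 3
LCM(116, 28, 12) = 2^2 × 3 × 7 × 29 = 2436.
Laps for period 116: 2436 / 116 = 21.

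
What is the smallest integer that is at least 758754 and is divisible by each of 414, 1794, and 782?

823446

The integer must be a common multiple of 414, 1794, and 782, so a multiple of their LCM.
414 = 2 × 3^2 × 23
1794 = 2 × 3 × 13 × 23
782 = 2 × 17 × 23
LCM(414, 1794, 782) = 2 × 3^2 × 13 × 17 × 23 = 91494.
Smallest multiple of 91494 that is ≥ 758754: ⌈758754/91494⌉ × 91494 = 9 × 91494 = 823446.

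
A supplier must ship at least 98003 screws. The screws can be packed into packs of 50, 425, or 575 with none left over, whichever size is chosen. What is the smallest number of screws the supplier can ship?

117300

The number of screws must be a common multiple of 50, 425, and 575, so a multiple of their LCM.
50 = 2 × 5^2
425 = 5^2 × 17
575 = 5^2 × 23
LCM(50, 425, 575) = 2 × 5^2 × 17 × 23 = 19550.
Smallest multiple of 19550 that is ≥ 98003: ⌈98003/19550⌉ × 19550 = 6 × 19550 = 117300.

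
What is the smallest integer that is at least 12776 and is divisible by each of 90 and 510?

13770

The integer must be a common multiple of 90 and 510, so a multiple of their LCM.
90 = 2 × 3^2 × 5
510 = 2 × 3 × 5 × 17
LCM(90, 510) = 2 × 3^2 × 5 × 17 = 1530.
Smallest multiple of 1530 that is ≥ 12776: ⌈12776/1530⌉ × 1530 = 9 × 1530 = 13770.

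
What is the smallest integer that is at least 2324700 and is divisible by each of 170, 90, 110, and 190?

The integer must be a common multiple of 170, 90, 110, and 190, so a multiple of their LCM.
170 = 2 × 5 × 17
90 = 2 × 3^2 × 5
110 = 2 × 5 × 11
190 = 2 × 5 × 19
LCM(170, 90, 110, 190) = 2 × 3^2 × 5 × 11 × 17 × 19 = 319770.
Smallest multiple of 319770 that is ≥ 2324700: ⌈2324700/319770⌉ × 319770 = 8 × 319770 = 2558160.

2558160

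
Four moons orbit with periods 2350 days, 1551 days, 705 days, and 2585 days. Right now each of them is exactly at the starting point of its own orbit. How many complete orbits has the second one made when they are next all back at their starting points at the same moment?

50 orbits

They are all back at their starting positions together after one LCM of the periods.
2350 = 2 × 5^2 × 47
1551 = 3 × 11 × 47
705 = 3 × 5 × 47
2585 = 5 × 11 × 47
LCM(2350, 1551, 705, 2585) = 2 × 3 × 5^2 × 11 × 47 = 77550.
Orbits for period 1551: 77550 / 1551 = 50.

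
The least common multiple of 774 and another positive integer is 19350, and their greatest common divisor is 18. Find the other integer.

gcd × lcm = product of the two integers, so the other integer is (18 × 19350) / 774 = 450.

450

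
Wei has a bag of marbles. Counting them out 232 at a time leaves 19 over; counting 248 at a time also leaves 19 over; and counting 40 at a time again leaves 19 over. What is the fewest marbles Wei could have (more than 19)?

N − 19 must be a common multiple of 232, 248, and 40.
232 = 2^3 × 29
248 = 2^3 × 31
40 = 2^3 × 5
LCM(232, 248, 40) = 2^3 × 5 × 29 × 31 = 35960.
Smallest N > 19 is LCM + 19 = 35960 + 19 = 35979.

35979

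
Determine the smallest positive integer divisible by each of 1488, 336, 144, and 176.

1488 = 2^4 × 3 × 31
336 = 2^4 × 3 × 7
144 = 2^4 × 3^2
176 = 2^4 × 11
LCM(1488, 336, 144, 176) = 2^4 × 3^2 × 7 × 11 × 31 = 343728.

343728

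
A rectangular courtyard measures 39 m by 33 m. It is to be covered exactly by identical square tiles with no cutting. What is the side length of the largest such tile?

The tile side must divide both 39 and 33, so the largest is their gcd.
39 = 3 × 13
33 = 3 × 11
gcd(39, 33) = 3.

3 m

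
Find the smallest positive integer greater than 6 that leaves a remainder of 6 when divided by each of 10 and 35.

N − 6 must be a common multiple of 10 and 35.
10 = 2 × 5
35 = 5 × 7
LCM(10, 35) = 2 × 5 × 7 = 70.
Smallest N > 6 is LCM + 6 = 70 + 6 = 76.

76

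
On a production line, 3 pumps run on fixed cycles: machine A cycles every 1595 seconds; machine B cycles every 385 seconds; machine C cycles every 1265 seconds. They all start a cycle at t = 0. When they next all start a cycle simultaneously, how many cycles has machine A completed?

161 cycles

They are all back at their starting positions together after one LCM of the periods.
1595 = 5 × 11 × 29
385 = 5 × 7 × 11
1265 = 5 × 11 × 23
LCM(1595, 385, 1265) = 5 × 7 × 11 × 23 × 29 = 256795.
Cycles for period 1595: 256795 / 1595 = 161.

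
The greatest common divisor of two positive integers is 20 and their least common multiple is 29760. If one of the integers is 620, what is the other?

For two integers, gcd × lcm = product, so the other is (20 × 29760) / 620 = 595200 / 620 = 960.

960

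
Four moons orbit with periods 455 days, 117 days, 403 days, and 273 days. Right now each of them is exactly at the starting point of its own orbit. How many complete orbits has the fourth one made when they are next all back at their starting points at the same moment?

465 orbits

All finish a whole number of cycles simultaneously at t = LCM of the periods.
455 = 5 × 7 × 13
117 = 3^2 × 13
403 = 13 × 31
273 = 3 × 7 × 13
LCM(455, 117, 403, 273) = 3^2 × 5 × 7 × 13 × 31 = 126945.
Orbits for period 273: 126945 / 273 = 465.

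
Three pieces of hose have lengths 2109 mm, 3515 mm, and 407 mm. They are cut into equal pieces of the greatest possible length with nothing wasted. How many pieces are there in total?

Piece length = gcd(2109, 3515, 407).
2109 = 3 × 19 × 37
3515 = 5 × 19 × 37
407 = 11 × 37
gcd(2109, 3515, 407) = 37.
Total pieces = 2109/37 + 3515/37 + 407/37 = 57 + 95 + 11 = 163.

163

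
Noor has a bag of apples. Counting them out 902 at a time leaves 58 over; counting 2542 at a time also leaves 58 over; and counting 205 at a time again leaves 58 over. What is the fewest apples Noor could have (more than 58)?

N − 58 must be a common multiple of 902, 2542, and 205.
902 = 2 × 11 × 41
2542 = 2 × 31 × 41
205 = 5 × 41
LCM(902, 2542, 205) = 2 × 5 × 11 × 31 × 41 = 139810.
Smallest N > 58 is LCM + 58 = 139810 + 58 = 139868.

139868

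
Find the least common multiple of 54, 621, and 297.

54 = 2 × 3^3
621 = 3^3 × 23
297 = 3^3 × 11
LCM(54, 621, 297) = 2 × 3^3 × 11 × 23 = 13662.

13662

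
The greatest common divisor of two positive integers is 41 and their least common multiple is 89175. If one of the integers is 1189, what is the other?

For two integers, gcd × lcm = product, so the other is (41 × 89175) / 1189 = 3656175 / 1189 = 3075.

3075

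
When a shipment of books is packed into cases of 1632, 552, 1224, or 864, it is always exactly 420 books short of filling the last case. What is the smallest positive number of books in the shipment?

337404

Being 420 short of a full case of size k means N ≡ −420 (mod k), i.e. N + 420 is a multiple of each size.
1632 = 2^5 × 3 × 17
552 = 2^3 × 3 × 23
1224 = 2^3 × 3^2 × 17
864 = 2^5 × 3^3
LCM(1632, 552, 1224, 864) = 2^5 × 3^3 × 17 × 23 = 337824.
Smallest positive N is 337824 − 420 = 337404.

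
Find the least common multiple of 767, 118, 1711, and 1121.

767 = 13 × 59
118 = 2 × 59
1711 = 29 × 59
1121 = 19 × 59
LCM(767, 118, 1711, 1121) = 2 × 13 × 19 × 29 × 59 = 845234.

845234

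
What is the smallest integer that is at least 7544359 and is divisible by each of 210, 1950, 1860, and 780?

The integer must be a common multiple of 210, 1950, 1860, and 780, so a multiple of their LCM.
210 = 2 × 3 × 5 × 7
1950 = 2 × 3 × 5^2 × 13
1860 = 2^2 × 3 × 5 × 31
780 = 2^2 × 3 × 5 × 13
LCM(210, 1950, 1860, 780) = 2^2 × 3 × 5^2 × 7 × 13 × 31 = 846300.
Smallest multiple of 846300 that is ≥ 7544359: ⌈7544359/846300⌉ × 846300 = 9 × 846300 = 7616700.

7616700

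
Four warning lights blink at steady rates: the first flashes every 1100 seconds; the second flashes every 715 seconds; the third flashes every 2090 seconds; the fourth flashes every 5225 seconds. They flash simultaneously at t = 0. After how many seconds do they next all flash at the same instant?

They coincide at every common multiple of the periods; the first is the LCM.
1100 = 2^2 × 5^2 × 11
715 = 5 × 11 × 13
2090 = 2 × 5 × 11 × 19
5225 = 5^2 × 11 × 19
LCM(1100, 715, 2090, 5225) = 2^2 × 5^2 × 11 × 13 × 19 = 271700.

271700 seconds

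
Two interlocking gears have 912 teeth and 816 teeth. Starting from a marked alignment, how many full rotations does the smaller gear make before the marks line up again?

They are all back at their starting positions together after one LCM of the periods.
912 = 2^4 × 3 × 19
816 = 2^4 × 3 × 17
LCM(912, 816) = 2^4 × 3 × 17 × 19 = 15504.
Rotations for period 816: 15504 / 816 = 19.

19 rotations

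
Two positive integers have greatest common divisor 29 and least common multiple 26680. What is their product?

For any two positive integers, gcd × lcm = product = 29 × 26680 = 773720.

773720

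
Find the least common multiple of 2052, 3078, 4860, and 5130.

2052 = 2^2 × 3^3 × 19
3078 = 2 × 3^4 × 19
4860 = 2^2 × 3^5 × 5
5130 = 2 × 3^3 × 5 × 19
LCM(2052, 3078, 4860, 5130) = 2^2 × 3^5 × 5 × 19 = 92340.

92340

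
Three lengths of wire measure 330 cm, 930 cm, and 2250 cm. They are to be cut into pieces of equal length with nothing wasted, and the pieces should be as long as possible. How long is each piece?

30 cm

The greatest length dividing all of 330, 930, and 2250 is their gcd.
330 = 2 × 3 × 5 × 11
930 = 2 × 3 × 5 × 31
2250 = 2 × 3^2 × 5^3
gcd(330, 930, 2250) = 2 × 3 × 5 = 30.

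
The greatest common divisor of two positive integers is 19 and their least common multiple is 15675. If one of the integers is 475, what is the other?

For two integers, gcd × lcm = product, so the other is (19 × 15675) / 475 = 297825 / 475 = 627.

627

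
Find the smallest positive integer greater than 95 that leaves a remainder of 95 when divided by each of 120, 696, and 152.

66215

N − 95 must be a common multiple of 120, 696, and 152.
120 = 2^3 × 3 × 5
696 = 2^3 × 3 × 29
152 = 2^3 × 19
LCM(120, 696, 152) = 2^3 × 3 × 5 × 19 × 29 = 66120.
Smallest N > 95 is LCM + 95 = 66120 + 95 = 66215.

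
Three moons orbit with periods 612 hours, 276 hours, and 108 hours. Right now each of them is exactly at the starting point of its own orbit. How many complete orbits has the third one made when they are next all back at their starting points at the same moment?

391 orbits

They are all back at their starting positions together after one LCM of the periods.
612 = 2^2 × 3^2 × 17
276 = 2^2 × 3 × 23
108 = 2^2 × 3^3
LCM(612, 276, 108) = 2^2 × 3^3 × 17 × 23 = 42228.
Orbits for period 108: 42228 / 108 = 391.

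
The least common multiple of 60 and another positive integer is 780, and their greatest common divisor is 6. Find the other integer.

gcd × lcm = product of the two integers, so the other integer is (6 × 780) / 60 = 78.

78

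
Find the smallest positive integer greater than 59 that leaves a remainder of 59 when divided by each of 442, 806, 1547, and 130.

479629

N − 59 must be a common multiple of 442, 806, 1547, and 130.
442 = 2 × 13 × 17
806 = 2 × 13 × 31
1547 = 7 × 13 × 17
130 = 2 × 5 × 13
LCM(442, 806, 1547, 130) = 2 × 5 × 7 × 13 × 17 × 31 = 479570.
Smallest N > 59 is LCM + 59 = 479570 + 59 = 479629.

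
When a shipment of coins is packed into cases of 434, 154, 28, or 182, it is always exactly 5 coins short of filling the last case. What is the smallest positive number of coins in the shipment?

Being 5 short of a full case of size k means N ≡ −5 (mod k), i.e. N + 5 is a multiple of each size.
434 = 2 × 7 × 31
154 = 2 × 7 × 11
28 = 2^2 × 7
182 = 2 × 7 × 13
LCM(434, 154, 28, 182) = 2^2 × 7 × 11 × 13 × 31 = 124124.
Smallest positive N is 124124 − 5 = 124119.

124119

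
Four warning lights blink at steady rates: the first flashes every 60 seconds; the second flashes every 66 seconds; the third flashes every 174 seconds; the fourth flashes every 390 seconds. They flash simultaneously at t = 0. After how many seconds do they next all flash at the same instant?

248820 seconds

They coincide at every common multiple of the periods; the first is the LCM.
60 = 2^2 × 3 × 5
66 = 2 × 3 × 11
174 = 2 × 3 × 29
390 = 2 × 3 × 5 × 13
LCM(60, 66, 174, 390) = 2^2 × 3 × 5 × 11 × 13 × 29 = 248820.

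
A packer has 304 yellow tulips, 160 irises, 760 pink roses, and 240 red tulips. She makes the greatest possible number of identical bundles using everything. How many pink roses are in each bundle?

95

Number of bundles = gcd(304, 160, 760, 240).
304 = 2^4 × 19
160 = 2^5 × 5
760 = 2^3 × 5 × 19
240 = 2^4 × 3 × 5
gcd(304, 160, 760, 240) = 2^3 = 8.
pink roses per bundle = 760 / 8 = 95.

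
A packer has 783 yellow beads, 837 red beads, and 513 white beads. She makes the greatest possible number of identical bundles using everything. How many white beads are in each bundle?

19

Number of bundles = gcd(783, 837, 513).
783 = 3^3 × 29
837 = 3^3 × 31
513 = 3^3 × 19
gcd(783, 837, 513) = 3^3 = 27.
white beads per bundle = 513 / 27 = 19.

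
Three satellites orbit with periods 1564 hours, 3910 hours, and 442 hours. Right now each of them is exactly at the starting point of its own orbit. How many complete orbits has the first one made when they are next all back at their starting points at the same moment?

65 orbits

All finish a whole number of cycles simultaneously at t = LCM of the periods.
1564 = 2^2 × 17 × 23
3910 = 2 × 5 × 17 × 23
442 = 2 × 13 × 17
LCM(1564, 3910, 442) = 2^2 × 5 × 13 × 17 × 23 = 101660.
Orbits for period 1564: 101660 / 1564 = 65.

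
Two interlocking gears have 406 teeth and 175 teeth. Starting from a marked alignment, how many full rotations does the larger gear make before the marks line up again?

25 rotations

All finish a whole number of cycles simultaneously at t = LCM of the periods.
406 = 2 × 7 × 29
175 = 5^2 × 7
LCM(406, 175) = 2 × 5^2 × 7 × 29 = 10150.
Rotations for period 406: 10150 / 406 = 25.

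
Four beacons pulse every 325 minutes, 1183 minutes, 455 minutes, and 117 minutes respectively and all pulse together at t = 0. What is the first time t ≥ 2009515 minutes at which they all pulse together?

2129400 minutes

Joint pulses occur at multiples of LCM(325, 1183, 455, 117).
325 = 5^2 × 13
1183 = 7 × 13^2
455 = 5 × 7 × 13
117 = 3^2 × 13
LCM(325, 1183, 455, 117) = 3^2 × 5^2 × 7 × 13^2 = 266175.
Smallest multiple of 266175 that is ≥ 2009515: ⌈2009515/266175⌉ × 266175 = 8 × 266175 = 2129400.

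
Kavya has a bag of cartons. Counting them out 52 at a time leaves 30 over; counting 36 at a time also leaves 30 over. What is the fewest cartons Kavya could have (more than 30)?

N − 30 must be a common multiple of 52 and 36.
52 = 2^2 × 13
36 = 2^2 × 3^2
LCM(52, 36) = 2^2 × 3^2 × 13 = 468.
Smallest N > 30 is LCM + 30 = 468 + 30 = 498.

498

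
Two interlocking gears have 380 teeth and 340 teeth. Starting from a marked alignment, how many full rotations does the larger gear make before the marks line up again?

17 rotations

They are all back at their starting positions together after one LCM of the periods.
380 = 2^2 × 5 × 19
340 = 2^2 × 5 × 17
LCM(380, 340) = 2^2 × 5 × 17 × 19 = 6460.
Rotations for period 380: 6460 / 380 = 17.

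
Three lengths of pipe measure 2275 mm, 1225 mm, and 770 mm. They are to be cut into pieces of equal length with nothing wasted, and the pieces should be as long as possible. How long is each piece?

The greatest length dividing all of 2275, 1225, and 770 is their gcd.
2275 = 5^2 × 7 × 13
1225 = 5^2 × 7^2
770 = 2 × 5 × 7 × 11
gcd(2275, 1225, 770) = 5 × 7 = 35.

35 mm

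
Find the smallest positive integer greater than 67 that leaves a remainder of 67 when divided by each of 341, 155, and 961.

N − 67 must be a common multiple of 341, 155, and 961.
341 = 11 × 31
155 = 5 × 31
961 = 31^2
LCM(341, 155, 961) = 5 × 11 × 31^2 = 52855.
Smallest N > 67 is LCM + 67 = 52855 + 67 = 52922.

52922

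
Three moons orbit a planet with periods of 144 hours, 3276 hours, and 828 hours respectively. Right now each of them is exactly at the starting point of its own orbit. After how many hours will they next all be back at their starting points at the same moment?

301392 hours

We need the least common multiple of the intervals.
144 = 2^4 × 3^2
3276 = 2^2 × 3^2 × 7 × 13
828 = 2^2 × 3^2 × 23
LCM(144, 3276, 828) = 2^4 × 3^2 × 7 × 13 × 23 = 301392.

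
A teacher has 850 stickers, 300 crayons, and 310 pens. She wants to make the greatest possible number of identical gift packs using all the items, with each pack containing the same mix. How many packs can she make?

The pack count must divide each quantity, so the greatest is gcd(850, 300, 310).
850 = 2 × 5^2 × 17
300 = 2^2 × 3 × 5^2
310 = 2 × 5 × 31
gcd(850, 300, 310) = 2 × 5 = 10.

10 packs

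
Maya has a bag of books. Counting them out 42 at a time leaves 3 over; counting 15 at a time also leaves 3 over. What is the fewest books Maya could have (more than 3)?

213

N − 3 must be a common multiple of 42 and 15.
42 = 2 × 3 × 7
15 = 3 × 5
LCM(42, 15) = 2 × 3 × 5 × 7 = 210.
Smallest N > 3 is LCM + 3 = 210 + 3 = 213.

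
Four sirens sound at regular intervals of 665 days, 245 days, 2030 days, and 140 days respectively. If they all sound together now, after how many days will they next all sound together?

They coincide at every common multiple of the periods; the first is the LCM.
665 = 5 × 7 × 19
245 = 5 × 7^2
2030 = 2 × 5 × 7 × 29
140 = 2^2 × 5 × 7
LCM(665, 245, 2030, 140) = 2^2 × 5 × 7^2 × 19 × 29 = 539980.

539980 days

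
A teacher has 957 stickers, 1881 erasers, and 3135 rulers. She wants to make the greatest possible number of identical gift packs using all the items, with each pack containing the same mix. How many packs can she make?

The pack count must divide each quantity, so the greatest is gcd(957, 1881, 3135).
957 = 3 × 11 × 29
1881 = 3^2 × 11 × 19
3135 = 3 × 5 × 11 × 19
gcd(957, 1881, 3135) = 3 × 11 = 33.

33 packs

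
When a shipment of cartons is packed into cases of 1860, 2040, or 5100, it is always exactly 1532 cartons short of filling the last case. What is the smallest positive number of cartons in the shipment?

314668

Being 1532 short of a full case of size k means N ≡ −1532 (mod k), i.e. N + 1532 is a multiple of each size.
1860 = 2^2 × 3 × 5 × 31
2040 = 2^3 × 3 × 5 × 17
5100 = 2^2 × 3 × 5^2 × 17
LCM(1860, 2040, 5100) = 2^3 × 3 × 5^2 × 17 × 31 = 316200.
Smallest positive N is 316200 − 1532 = 314668.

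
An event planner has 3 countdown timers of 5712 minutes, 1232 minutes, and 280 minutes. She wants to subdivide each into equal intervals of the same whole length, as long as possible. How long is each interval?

The interval must divide each timer length; the longest such is the gcd.
5712 = 2^4 × 3 × 7 × 17
1232 = 2^4 × 7 × 11
280 = 2^3 × 5 × 7
gcd(5712, 1232, 280) = 2^3 × 7 = 56.

56 minutes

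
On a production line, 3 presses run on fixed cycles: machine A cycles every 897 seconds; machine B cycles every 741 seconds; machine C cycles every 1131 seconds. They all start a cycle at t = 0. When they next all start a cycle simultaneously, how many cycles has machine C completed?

437 cycles

The first common completion time is the LCM of the periods.
897 = 3 × 13 × 23
741 = 3 × 13 × 19
1131 = 3 × 13 × 29
LCM(897, 741, 1131) = 3 × 13 × 19 × 23 × 29 = 494247.
Cycles for period 1131: 494247 / 1131 = 437.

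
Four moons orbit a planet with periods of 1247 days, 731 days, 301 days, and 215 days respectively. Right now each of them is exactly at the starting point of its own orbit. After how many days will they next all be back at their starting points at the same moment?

741965 days

The first simultaneous occurrence is after LCM of the individual periods.
1247 = 29 × 43
731 = 17 × 43
301 = 7 × 43
215 = 5 × 43
LCM(1247, 731, 301, 215) = 5 × 7 × 17 × 29 × 43 = 741965.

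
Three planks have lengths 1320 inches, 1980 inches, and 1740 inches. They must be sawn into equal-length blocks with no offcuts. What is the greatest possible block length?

60 inches

This is the greatest common divisor of 1320, 1980, and 1740.
1320 = 2^3 × 3 × 5 × 11
1980 = 2^2 × 3^2 × 5 × 11
1740 = 2^2 × 3 × 5 × 29
gcd(1320, 1980, 1740) = 2^2 × 3 × 5 = 60.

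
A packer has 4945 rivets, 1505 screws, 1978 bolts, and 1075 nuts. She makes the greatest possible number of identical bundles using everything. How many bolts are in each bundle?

Number of bundles = gcd(4945, 1505, 1978, 1075).
4945 = 5 × 23 × 43
1505 = 5 × 7 × 43
1978 = 2 × 23 × 43
1075 = 5^2 × 43
gcd(4945, 1505, 1978, 1075) = 43.
bolts per bundle = 1978 / 43 = 46.

46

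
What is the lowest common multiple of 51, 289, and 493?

25143

51 = 3 × 17
289 = 17^2
493 = 17 × 29
LCM(51, 289, 493) = 3 × 17^2 × 29 = 25143.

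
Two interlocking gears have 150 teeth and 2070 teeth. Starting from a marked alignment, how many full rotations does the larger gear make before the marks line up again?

The first common completion time is the LCM of the periods.
150 = 2 × 3 × 5^2
2070 = 2 × 3^2 × 5 × 23
LCM(150, 2070) = 2 × 3^2 × 5^2 × 23 = 10350.
Rotations for period 2070: 10350 / 2070 = 5.

5 rotations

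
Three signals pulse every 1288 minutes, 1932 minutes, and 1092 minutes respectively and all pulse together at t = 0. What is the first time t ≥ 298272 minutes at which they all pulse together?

301392 minutes

Joint pulses occur at multiples of LCM(1288, 1932, 1092).
1288 = 2^3 × 7 × 23
1932 = 2^2 × 3 × 7 × 23
1092 = 2^2 × 3 × 7 × 13
LCM(1288, 1932, 1092) = 2^3 × 3 × 7 × 13 × 23 = 50232.
Smallest multiple of 50232 that is ≥ 298272: ⌈298272/50232⌉ × 50232 = 6 × 50232 = 301392.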